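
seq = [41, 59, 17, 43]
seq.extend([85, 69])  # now [41, 59, 17, 43, 85, 69]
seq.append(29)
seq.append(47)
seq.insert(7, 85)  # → [41, 59, 17, 43, 85, 69, 29, 85, 47]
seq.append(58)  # [41, 59, 17, 43, 85, 69, 29, 85, 47, 58]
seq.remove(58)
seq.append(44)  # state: [41, 59, 17, 43, 85, 69, 29, 85, 47, 44]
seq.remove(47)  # [41, 59, 17, 43, 85, 69, 29, 85, 44]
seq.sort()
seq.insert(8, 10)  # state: [17, 29, 41, 43, 44, 59, 69, 85, 10, 85]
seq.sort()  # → [10, 17, 29, 41, 43, 44, 59, 69, 85, 85]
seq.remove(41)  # [10, 17, 29, 43, 44, 59, 69, 85, 85]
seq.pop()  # 85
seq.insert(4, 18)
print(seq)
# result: [10, 17, 29, 43, 18, 44, 59, 69, 85]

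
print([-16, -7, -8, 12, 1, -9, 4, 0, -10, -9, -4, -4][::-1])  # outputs [-4, -4, -9, -10, 0, 4, -9, 1, 12, -8, -7, -16]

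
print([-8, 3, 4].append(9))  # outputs None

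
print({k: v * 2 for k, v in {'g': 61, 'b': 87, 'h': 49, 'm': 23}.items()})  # {'g': 122, 'b': 174, 'h': 98, 'm': 46}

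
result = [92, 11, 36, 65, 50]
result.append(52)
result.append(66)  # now [92, 11, 36, 65, 50, 52, 66]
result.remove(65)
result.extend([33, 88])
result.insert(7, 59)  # [92, 11, 36, 50, 52, 66, 33, 59, 88]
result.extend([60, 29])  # [92, 11, 36, 50, 52, 66, 33, 59, 88, 60, 29]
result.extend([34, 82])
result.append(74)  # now [92, 11, 36, 50, 52, 66, 33, 59, 88, 60, 29, 34, 82, 74]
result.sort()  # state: [11, 29, 33, 34, 36, 50, 52, 59, 60, 66, 74, 82, 88, 92]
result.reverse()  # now [92, 88, 82, 74, 66, 60, 59, 52, 50, 36, 34, 33, 29, 11]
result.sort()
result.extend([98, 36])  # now [11, 29, 33, 34, 36, 50, 52, 59, 60, 66, 74, 82, 88, 92, 98, 36]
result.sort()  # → [11, 29, 33, 34, 36, 36, 50, 52, 59, 60, 66, 74, 82, 88, 92, 98]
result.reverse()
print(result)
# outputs [98, 92, 88, 82, 74, 66, 60, 59, 52, 50, 36, 36, 34, 33, 29, 11]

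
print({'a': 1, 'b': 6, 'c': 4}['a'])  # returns 1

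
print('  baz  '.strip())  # baz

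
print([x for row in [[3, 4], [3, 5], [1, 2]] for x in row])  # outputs [3, 4, 3, 5, 1, 2]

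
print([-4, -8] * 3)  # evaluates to [-4, -8, -4, -8, -4, -8]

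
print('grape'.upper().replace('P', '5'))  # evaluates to GRA5E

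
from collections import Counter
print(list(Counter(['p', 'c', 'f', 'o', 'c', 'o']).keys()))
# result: ['p', 'c', 'f', 'o']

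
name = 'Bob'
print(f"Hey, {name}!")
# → Hey, Bob!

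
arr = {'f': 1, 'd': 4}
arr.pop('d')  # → 4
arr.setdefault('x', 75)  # 75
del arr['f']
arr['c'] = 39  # {'x': 75, 'c': 39}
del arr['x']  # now {'c': 39}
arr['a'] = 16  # {'c': 39, 'a': 16}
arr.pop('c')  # 39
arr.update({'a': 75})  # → {'a': 75}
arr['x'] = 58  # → {'a': 75, 'x': 58}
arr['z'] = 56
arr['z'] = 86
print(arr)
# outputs {'a': 75, 'x': 58, 'z': 86}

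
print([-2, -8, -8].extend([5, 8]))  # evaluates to None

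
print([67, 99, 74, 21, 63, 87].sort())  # None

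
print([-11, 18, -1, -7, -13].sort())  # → None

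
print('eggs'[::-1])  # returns sgge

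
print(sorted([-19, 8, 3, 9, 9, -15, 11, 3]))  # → [-19, -15, 3, 3, 8, 9, 9, 11]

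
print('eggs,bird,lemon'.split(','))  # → ['eggs', 'bird', 'lemon']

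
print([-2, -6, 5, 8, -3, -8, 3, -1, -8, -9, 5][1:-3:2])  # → [-6, 8, -8, -1]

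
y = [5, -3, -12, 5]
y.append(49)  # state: [5, -3, -12, 5, 49]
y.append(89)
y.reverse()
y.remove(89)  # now [49, 5, -12, -3, 5]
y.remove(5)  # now [49, -12, -3, 5]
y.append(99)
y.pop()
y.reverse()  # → [5, -3, -12, 49]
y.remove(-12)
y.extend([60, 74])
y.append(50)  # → [5, -3, 49, 60, 74, 50]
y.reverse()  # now [50, 74, 60, 49, -3, 5]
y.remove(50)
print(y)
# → [74, 60, 49, -3, 5]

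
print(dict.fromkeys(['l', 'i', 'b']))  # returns {'l': None, 'i': None, 'b': None}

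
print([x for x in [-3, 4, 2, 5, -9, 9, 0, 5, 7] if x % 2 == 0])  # [4, 2, 0]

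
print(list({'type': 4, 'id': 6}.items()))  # [('type', 4), ('id', 6)]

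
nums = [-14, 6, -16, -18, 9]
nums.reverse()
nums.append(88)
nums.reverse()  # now [88, -14, 6, -16, -18, 9]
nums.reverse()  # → [9, -18, -16, 6, -14, 88]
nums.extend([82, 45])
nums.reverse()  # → [45, 82, 88, -14, 6, -16, -18, 9]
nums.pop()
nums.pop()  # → -18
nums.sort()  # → [-16, -14, 6, 45, 82, 88]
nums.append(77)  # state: [-16, -14, 6, 45, 82, 88, 77]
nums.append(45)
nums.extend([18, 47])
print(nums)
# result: [-16, -14, 6, 45, 82, 88, 77, 45, 18, 47]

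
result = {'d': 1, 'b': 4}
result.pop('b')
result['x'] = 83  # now {'d': 1, 'x': 83}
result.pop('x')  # 83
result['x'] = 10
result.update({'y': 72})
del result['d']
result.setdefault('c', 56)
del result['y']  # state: {'x': 10, 'c': 56}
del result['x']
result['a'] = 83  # {'c': 56, 'a': 83}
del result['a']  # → {'c': 56}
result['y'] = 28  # {'c': 56, 'y': 28}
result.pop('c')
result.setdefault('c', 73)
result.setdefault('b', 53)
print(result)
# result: {'y': 28, 'c': 73, 'b': 53}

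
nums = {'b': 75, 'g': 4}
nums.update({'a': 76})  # {'b': 75, 'g': 4, 'a': 76}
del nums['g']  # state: {'b': 75, 'a': 76}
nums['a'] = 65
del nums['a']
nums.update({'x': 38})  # {'b': 75, 'x': 38}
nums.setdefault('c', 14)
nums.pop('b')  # 75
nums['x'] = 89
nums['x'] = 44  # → {'x': 44, 'c': 14}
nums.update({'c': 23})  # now {'x': 44, 'c': 23}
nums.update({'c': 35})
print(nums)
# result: {'x': 44, 'c': 35}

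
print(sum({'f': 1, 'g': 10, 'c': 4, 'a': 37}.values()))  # 52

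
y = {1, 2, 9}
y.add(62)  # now {1, 2, 9, 62}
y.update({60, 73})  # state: {1, 2, 9, 60, 62, 73}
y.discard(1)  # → {2, 9, 60, 62, 73}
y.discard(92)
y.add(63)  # {2, 9, 60, 62, 63, 73}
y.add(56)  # {2, 9, 56, 60, 62, 63, 73}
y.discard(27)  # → {2, 9, 56, 60, 62, 63, 73}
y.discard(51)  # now {2, 9, 56, 60, 62, 63, 73}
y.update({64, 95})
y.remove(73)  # {2, 9, 56, 60, 62, 63, 64, 95}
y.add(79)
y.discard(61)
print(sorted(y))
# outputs [2, 9, 56, 60, 62, 63, 64, 79, 95]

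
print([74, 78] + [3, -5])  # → [74, 78, 3, -5]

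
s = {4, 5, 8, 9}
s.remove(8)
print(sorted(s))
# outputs [4, 5, 9]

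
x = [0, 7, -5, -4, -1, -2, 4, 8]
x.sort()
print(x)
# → [-5, -4, -2, -1, 0, 4, 7, 8]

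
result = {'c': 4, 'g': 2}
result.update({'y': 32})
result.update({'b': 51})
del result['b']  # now {'c': 4, 'g': 2, 'y': 32}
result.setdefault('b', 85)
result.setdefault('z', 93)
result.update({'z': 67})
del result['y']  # {'c': 4, 'g': 2, 'b': 85, 'z': 67}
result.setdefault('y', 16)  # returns 16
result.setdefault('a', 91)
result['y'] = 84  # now {'c': 4, 'g': 2, 'b': 85, 'z': 67, 'y': 84, 'a': 91}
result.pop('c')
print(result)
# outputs {'g': 2, 'b': 85, 'z': 67, 'y': 84, 'a': 91}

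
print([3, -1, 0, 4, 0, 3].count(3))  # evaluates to 2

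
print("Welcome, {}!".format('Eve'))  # Welcome, Eve!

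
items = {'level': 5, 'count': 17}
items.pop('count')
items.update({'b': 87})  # {'level': 5, 'b': 87}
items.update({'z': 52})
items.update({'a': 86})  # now {'level': 5, 'b': 87, 'z': 52, 'a': 86}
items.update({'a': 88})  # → {'level': 5, 'b': 87, 'z': 52, 'a': 88}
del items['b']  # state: {'level': 5, 'z': 52, 'a': 88}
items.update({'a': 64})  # {'level': 5, 'z': 52, 'a': 64}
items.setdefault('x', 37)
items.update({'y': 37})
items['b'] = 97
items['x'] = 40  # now {'level': 5, 'z': 52, 'a': 64, 'x': 40, 'y': 37, 'b': 97}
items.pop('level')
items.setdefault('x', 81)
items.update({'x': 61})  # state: {'z': 52, 'a': 64, 'x': 61, 'y': 37, 'b': 97}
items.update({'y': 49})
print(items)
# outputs {'z': 52, 'a': 64, 'x': 61, 'y': 49, 'b': 97}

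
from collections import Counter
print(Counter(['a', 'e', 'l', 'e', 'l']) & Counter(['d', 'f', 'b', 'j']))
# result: Counter()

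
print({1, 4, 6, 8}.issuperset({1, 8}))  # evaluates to True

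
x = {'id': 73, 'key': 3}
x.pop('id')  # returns 73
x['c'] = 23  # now {'key': 3, 'c': 23}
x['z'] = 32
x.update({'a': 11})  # {'key': 3, 'c': 23, 'z': 32, 'a': 11}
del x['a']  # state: {'key': 3, 'c': 23, 'z': 32}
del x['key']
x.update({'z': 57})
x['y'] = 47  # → {'c': 23, 'z': 57, 'y': 47}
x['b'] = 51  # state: {'c': 23, 'z': 57, 'y': 47, 'b': 51}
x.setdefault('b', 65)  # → 51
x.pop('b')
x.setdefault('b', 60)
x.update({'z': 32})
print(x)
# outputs {'c': 23, 'z': 32, 'y': 47, 'b': 60}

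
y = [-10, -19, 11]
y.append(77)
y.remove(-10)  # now [-19, 11, 77]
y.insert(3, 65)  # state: [-19, 11, 77, 65]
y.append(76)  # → [-19, 11, 77, 65, 76]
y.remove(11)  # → [-19, 77, 65, 76]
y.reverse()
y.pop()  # -19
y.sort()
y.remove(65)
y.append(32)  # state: [76, 77, 32]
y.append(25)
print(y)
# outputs [76, 77, 32, 25]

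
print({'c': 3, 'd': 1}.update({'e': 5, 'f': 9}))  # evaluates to None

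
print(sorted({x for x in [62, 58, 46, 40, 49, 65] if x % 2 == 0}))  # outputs [40, 46, 58, 62]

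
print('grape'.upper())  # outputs GRAPE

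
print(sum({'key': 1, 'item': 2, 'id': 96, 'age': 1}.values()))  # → 100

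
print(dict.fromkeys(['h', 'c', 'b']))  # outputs {'h': None, 'c': None, 'b': None}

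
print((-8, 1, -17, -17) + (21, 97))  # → (-8, 1, -17, -17, 21, 97)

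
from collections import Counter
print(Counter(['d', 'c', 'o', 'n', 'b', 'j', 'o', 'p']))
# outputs Counter({'o': 2, 'd': 1, 'c': 1, 'n': 1, 'b': 1, 'j': 1, 'p': 1})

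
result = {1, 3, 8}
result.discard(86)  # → {1, 3, 8}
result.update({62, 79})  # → {1, 3, 8, 62, 79}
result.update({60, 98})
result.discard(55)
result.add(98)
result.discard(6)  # {1, 3, 8, 60, 62, 79, 98}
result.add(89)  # {1, 3, 8, 60, 62, 79, 89, 98}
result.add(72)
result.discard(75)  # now {1, 3, 8, 60, 62, 72, 79, 89, 98}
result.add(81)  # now {1, 3, 8, 60, 62, 72, 79, 81, 89, 98}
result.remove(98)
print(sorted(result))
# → [1, 3, 8, 60, 62, 72, 79, 81, 89]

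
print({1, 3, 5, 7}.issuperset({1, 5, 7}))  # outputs True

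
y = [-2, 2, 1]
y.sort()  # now [-2, 1, 2]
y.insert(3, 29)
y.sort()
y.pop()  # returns 29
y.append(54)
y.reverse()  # [54, 2, 1, -2]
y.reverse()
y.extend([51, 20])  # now [-2, 1, 2, 54, 51, 20]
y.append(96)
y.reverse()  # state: [96, 20, 51, 54, 2, 1, -2]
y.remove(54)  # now [96, 20, 51, 2, 1, -2]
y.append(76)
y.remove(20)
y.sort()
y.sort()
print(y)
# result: [-2, 1, 2, 51, 76, 96]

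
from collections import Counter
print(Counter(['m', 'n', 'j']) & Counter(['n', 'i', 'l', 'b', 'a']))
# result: Counter({'n': 1})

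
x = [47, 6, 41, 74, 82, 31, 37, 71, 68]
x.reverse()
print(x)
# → [68, 71, 37, 31, 82, 74, 41, 6, 47]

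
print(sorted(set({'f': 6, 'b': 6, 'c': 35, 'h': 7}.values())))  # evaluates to [6, 7, 35]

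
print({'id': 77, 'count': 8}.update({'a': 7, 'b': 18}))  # None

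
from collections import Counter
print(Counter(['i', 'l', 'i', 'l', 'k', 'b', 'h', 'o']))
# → Counter({'i': 2, 'l': 2, 'k': 1, 'b': 1, 'h': 1, 'o': 1})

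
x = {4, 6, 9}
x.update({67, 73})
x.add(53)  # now {4, 6, 9, 53, 67, 73}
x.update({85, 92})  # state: {4, 6, 9, 53, 67, 73, 85, 92}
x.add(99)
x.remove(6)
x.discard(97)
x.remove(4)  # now {9, 53, 67, 73, 85, 92, 99}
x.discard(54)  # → {9, 53, 67, 73, 85, 92, 99}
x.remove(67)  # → {9, 53, 73, 85, 92, 99}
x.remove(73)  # {9, 53, 85, 92, 99}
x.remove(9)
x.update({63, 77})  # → {53, 63, 77, 85, 92, 99}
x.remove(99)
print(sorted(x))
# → [53, 63, 77, 85, 92]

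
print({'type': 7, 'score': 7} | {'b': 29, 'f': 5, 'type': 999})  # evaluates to {'type': 999, 'score': 7, 'b': 29, 'f': 5}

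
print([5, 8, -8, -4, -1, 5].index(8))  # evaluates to 1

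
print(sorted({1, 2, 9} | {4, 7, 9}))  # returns [1, 2, 4, 7, 9]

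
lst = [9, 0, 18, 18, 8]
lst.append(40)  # [9, 0, 18, 18, 8, 40]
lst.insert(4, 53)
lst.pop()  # 40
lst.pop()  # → 8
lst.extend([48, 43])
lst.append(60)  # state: [9, 0, 18, 18, 53, 48, 43, 60]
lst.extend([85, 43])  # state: [9, 0, 18, 18, 53, 48, 43, 60, 85, 43]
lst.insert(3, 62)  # [9, 0, 18, 62, 18, 53, 48, 43, 60, 85, 43]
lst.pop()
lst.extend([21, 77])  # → [9, 0, 18, 62, 18, 53, 48, 43, 60, 85, 21, 77]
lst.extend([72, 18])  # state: [9, 0, 18, 62, 18, 53, 48, 43, 60, 85, 21, 77, 72, 18]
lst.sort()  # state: [0, 9, 18, 18, 18, 21, 43, 48, 53, 60, 62, 72, 77, 85]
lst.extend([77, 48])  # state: [0, 9, 18, 18, 18, 21, 43, 48, 53, 60, 62, 72, 77, 85, 77, 48]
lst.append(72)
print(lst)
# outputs [0, 9, 18, 18, 18, 21, 43, 48, 53, 60, 62, 72, 77, 85, 77, 48, 72]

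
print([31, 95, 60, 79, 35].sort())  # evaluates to None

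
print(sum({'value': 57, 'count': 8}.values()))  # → 65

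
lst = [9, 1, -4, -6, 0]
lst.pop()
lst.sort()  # [-6, -4, 1, 9]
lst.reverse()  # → [9, 1, -4, -6]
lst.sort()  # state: [-6, -4, 1, 9]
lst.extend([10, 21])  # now [-6, -4, 1, 9, 10, 21]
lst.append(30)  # [-6, -4, 1, 9, 10, 21, 30]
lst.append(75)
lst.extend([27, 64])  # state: [-6, -4, 1, 9, 10, 21, 30, 75, 27, 64]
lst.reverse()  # [64, 27, 75, 30, 21, 10, 9, 1, -4, -6]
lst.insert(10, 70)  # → [64, 27, 75, 30, 21, 10, 9, 1, -4, -6, 70]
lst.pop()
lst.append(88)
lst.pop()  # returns 88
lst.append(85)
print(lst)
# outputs [64, 27, 75, 30, 21, 10, 9, 1, -4, -6, 85]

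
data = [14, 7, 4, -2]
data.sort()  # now [-2, 4, 7, 14]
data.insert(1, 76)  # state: [-2, 76, 4, 7, 14]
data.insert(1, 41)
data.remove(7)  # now [-2, 41, 76, 4, 14]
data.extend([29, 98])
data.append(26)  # [-2, 41, 76, 4, 14, 29, 98, 26]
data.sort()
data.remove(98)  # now [-2, 4, 14, 26, 29, 41, 76]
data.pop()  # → 76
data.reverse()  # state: [41, 29, 26, 14, 4, -2]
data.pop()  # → -2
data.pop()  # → 4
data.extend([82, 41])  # [41, 29, 26, 14, 82, 41]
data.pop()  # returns 41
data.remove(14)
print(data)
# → [41, 29, 26, 82]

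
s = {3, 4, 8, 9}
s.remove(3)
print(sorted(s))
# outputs [4, 8, 9]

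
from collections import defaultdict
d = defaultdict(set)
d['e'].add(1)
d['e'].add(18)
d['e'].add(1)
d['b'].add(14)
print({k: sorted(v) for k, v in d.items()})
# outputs {'e': [1, 18], 'b': [14]}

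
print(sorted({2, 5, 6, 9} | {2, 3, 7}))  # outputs [2, 3, 5, 6, 7, 9]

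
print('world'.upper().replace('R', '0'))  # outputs WO0LD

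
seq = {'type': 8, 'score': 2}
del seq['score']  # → {'type': 8}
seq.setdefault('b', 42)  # 42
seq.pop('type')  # 8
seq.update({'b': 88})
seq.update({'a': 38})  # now {'b': 88, 'a': 38}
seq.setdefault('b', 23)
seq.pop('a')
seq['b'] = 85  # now {'b': 85}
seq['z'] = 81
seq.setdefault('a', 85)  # 85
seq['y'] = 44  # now {'b': 85, 'z': 81, 'a': 85, 'y': 44}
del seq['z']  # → {'b': 85, 'a': 85, 'y': 44}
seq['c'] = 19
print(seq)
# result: {'b': 85, 'a': 85, 'y': 44, 'c': 19}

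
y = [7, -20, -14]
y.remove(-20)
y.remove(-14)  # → [7]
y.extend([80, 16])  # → [7, 80, 16]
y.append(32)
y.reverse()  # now [32, 16, 80, 7]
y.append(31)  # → [32, 16, 80, 7, 31]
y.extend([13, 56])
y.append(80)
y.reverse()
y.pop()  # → 32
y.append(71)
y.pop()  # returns 71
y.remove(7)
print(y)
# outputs [80, 56, 13, 31, 80, 16]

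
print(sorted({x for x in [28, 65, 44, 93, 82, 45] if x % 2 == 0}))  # [28, 44, 82]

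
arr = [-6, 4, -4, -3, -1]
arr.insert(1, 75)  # [-6, 75, 4, -4, -3, -1]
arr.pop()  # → -1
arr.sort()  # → [-6, -4, -3, 4, 75]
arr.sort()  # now [-6, -4, -3, 4, 75]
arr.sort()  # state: [-6, -4, -3, 4, 75]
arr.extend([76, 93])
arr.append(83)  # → [-6, -4, -3, 4, 75, 76, 93, 83]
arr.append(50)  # [-6, -4, -3, 4, 75, 76, 93, 83, 50]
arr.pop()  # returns 50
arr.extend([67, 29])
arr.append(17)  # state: [-6, -4, -3, 4, 75, 76, 93, 83, 67, 29, 17]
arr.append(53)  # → [-6, -4, -3, 4, 75, 76, 93, 83, 67, 29, 17, 53]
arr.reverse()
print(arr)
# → [53, 17, 29, 67, 83, 93, 76, 75, 4, -3, -4, -6]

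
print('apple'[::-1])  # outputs elppa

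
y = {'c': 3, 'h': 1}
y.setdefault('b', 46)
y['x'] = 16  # {'c': 3, 'h': 1, 'b': 46, 'x': 16}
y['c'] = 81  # {'c': 81, 'h': 1, 'b': 46, 'x': 16}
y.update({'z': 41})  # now {'c': 81, 'h': 1, 'b': 46, 'x': 16, 'z': 41}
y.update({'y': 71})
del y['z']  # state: {'c': 81, 'h': 1, 'b': 46, 'x': 16, 'y': 71}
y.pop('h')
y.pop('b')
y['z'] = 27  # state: {'c': 81, 'x': 16, 'y': 71, 'z': 27}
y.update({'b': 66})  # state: {'c': 81, 'x': 16, 'y': 71, 'z': 27, 'b': 66}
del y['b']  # {'c': 81, 'x': 16, 'y': 71, 'z': 27}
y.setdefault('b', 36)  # 36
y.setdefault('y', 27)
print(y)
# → {'c': 81, 'x': 16, 'y': 71, 'z': 27, 'b': 36}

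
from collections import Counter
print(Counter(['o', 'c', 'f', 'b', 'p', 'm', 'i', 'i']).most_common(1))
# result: [('i', 2)]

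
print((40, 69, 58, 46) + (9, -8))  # (40, 69, 58, 46, 9, -8)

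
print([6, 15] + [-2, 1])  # [6, 15, -2, 1]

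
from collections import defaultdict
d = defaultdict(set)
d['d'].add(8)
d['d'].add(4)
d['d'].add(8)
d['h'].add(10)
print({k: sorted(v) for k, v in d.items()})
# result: {'d': [4, 8], 'h': [10]}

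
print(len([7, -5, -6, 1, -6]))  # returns 5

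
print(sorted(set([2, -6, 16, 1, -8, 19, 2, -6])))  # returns [-8, -6, 1, 2, 16, 19]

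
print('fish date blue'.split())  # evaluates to ['fish', 'date', 'blue']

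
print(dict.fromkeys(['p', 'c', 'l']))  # {'p': None, 'c': None, 'l': None}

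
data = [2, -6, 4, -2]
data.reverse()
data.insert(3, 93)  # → [-2, 4, -6, 93, 2]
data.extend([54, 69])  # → [-2, 4, -6, 93, 2, 54, 69]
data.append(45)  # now [-2, 4, -6, 93, 2, 54, 69, 45]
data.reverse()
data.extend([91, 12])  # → [45, 69, 54, 2, 93, -6, 4, -2, 91, 12]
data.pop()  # 12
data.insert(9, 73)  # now [45, 69, 54, 2, 93, -6, 4, -2, 91, 73]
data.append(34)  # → [45, 69, 54, 2, 93, -6, 4, -2, 91, 73, 34]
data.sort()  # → [-6, -2, 2, 4, 34, 45, 54, 69, 73, 91, 93]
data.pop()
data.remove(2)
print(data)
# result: [-6, -2, 4, 34, 45, 54, 69, 73, 91]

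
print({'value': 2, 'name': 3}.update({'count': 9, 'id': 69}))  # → None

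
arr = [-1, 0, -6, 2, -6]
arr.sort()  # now [-6, -6, -1, 0, 2]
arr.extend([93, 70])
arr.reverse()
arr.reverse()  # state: [-6, -6, -1, 0, 2, 93, 70]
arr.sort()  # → [-6, -6, -1, 0, 2, 70, 93]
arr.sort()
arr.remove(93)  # [-6, -6, -1, 0, 2, 70]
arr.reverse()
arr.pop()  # -6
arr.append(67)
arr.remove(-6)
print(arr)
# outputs [70, 2, 0, -1, 67]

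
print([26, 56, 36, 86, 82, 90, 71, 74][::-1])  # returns [74, 71, 90, 82, 86, 36, 56, 26]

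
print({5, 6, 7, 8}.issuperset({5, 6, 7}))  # True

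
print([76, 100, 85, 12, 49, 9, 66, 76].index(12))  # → 3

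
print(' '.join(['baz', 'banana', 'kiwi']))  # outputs baz banana kiwi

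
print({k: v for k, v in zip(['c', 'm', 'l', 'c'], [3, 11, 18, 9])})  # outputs {'c': 9, 'm': 11, 'l': 18}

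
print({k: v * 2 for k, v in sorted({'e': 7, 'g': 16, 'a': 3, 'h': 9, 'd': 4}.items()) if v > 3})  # {'d': 8, 'e': 14, 'g': 32, 'h': 18}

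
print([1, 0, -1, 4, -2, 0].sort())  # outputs None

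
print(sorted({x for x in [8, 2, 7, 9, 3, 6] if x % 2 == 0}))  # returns [2, 6, 8]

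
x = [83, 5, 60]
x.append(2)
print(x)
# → [83, 5, 60, 2]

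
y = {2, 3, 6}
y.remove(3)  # {2, 6}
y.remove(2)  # {6}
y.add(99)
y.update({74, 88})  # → {6, 74, 88, 99}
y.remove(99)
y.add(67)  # {6, 67, 74, 88}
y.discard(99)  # {6, 67, 74, 88}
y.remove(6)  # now {67, 74, 88}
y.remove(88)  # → {67, 74}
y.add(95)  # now {67, 74, 95}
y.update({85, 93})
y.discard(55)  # {67, 74, 85, 93, 95}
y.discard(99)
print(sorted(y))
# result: [67, 74, 85, 93, 95]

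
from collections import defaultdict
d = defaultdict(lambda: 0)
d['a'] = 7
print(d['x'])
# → 0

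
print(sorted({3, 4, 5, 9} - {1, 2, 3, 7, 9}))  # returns [4, 5]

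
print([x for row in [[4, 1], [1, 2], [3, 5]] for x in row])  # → [4, 1, 1, 2, 3, 5]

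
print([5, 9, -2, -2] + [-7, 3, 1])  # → [5, 9, -2, -2, -7, 3, 1]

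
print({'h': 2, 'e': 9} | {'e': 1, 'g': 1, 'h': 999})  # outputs {'h': 999, 'e': 1, 'g': 1}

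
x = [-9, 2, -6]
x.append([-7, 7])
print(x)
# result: [-9, 2, -6, [-7, 7]]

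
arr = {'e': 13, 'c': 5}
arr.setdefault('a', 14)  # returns 14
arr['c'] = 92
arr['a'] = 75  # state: {'e': 13, 'c': 92, 'a': 75}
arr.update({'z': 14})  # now {'e': 13, 'c': 92, 'a': 75, 'z': 14}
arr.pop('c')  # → 92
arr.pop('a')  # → 75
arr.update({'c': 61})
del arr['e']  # {'z': 14, 'c': 61}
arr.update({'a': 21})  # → {'z': 14, 'c': 61, 'a': 21}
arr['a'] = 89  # {'z': 14, 'c': 61, 'a': 89}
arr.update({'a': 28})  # {'z': 14, 'c': 61, 'a': 28}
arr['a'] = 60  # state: {'z': 14, 'c': 61, 'a': 60}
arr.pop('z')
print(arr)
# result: {'c': 61, 'a': 60}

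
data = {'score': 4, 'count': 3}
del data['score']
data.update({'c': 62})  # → {'count': 3, 'c': 62}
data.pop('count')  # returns 3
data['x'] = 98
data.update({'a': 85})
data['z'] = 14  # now {'c': 62, 'x': 98, 'a': 85, 'z': 14}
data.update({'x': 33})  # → {'c': 62, 'x': 33, 'a': 85, 'z': 14}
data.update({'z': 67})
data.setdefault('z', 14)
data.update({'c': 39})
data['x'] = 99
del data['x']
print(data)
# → {'c': 39, 'a': 85, 'z': 67}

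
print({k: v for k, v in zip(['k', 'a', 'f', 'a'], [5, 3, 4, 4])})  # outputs {'k': 5, 'a': 4, 'f': 4}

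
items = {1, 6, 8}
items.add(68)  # {1, 6, 8, 68}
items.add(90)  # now {1, 6, 8, 68, 90}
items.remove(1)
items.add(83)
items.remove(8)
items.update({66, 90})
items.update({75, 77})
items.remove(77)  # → {6, 66, 68, 75, 83, 90}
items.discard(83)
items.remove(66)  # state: {6, 68, 75, 90}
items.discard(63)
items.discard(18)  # {6, 68, 75, 90}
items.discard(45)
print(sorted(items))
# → [6, 68, 75, 90]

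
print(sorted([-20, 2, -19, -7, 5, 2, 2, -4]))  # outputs [-20, -19, -7, -4, 2, 2, 2, 5]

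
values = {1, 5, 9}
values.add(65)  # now {1, 5, 9, 65}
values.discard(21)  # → {1, 5, 9, 65}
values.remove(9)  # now {1, 5, 65}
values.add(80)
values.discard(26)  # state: {1, 5, 65, 80}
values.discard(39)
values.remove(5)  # {1, 65, 80}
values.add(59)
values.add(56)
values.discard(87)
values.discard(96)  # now {1, 56, 59, 65, 80}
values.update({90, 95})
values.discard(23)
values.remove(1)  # {56, 59, 65, 80, 90, 95}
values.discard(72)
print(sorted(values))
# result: [56, 59, 65, 80, 90, 95]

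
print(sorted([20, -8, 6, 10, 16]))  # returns [-8, 6, 10, 16, 20]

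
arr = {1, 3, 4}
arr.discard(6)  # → {1, 3, 4}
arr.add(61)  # {1, 3, 4, 61}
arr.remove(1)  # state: {3, 4, 61}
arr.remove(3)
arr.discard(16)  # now {4, 61}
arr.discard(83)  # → {4, 61}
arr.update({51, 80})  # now {4, 51, 61, 80}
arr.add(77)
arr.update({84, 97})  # {4, 51, 61, 77, 80, 84, 97}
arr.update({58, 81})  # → {4, 51, 58, 61, 77, 80, 81, 84, 97}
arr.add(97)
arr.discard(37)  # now {4, 51, 58, 61, 77, 80, 81, 84, 97}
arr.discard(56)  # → {4, 51, 58, 61, 77, 80, 81, 84, 97}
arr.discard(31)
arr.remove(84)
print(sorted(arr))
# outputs [4, 51, 58, 61, 77, 80, 81, 97]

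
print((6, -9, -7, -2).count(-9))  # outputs 1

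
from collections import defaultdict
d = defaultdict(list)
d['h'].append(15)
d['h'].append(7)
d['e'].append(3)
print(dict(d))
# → {'h': [15, 7], 'e': [3]}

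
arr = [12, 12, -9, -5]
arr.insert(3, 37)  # [12, 12, -9, 37, -5]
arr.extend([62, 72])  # [12, 12, -9, 37, -5, 62, 72]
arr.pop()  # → 72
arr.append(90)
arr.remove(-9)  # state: [12, 12, 37, -5, 62, 90]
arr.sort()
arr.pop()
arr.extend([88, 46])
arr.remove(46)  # [-5, 12, 12, 37, 62, 88]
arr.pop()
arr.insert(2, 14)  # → [-5, 12, 14, 12, 37, 62]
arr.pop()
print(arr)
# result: [-5, 12, 14, 12, 37]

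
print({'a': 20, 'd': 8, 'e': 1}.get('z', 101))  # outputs 101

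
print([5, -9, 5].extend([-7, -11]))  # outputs None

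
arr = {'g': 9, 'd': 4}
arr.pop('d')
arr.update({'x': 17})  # {'g': 9, 'x': 17}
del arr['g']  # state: {'x': 17}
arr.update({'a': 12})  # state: {'x': 17, 'a': 12}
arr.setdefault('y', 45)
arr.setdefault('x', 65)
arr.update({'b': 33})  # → {'x': 17, 'a': 12, 'y': 45, 'b': 33}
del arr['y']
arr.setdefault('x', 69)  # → 17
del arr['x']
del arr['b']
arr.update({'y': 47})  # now {'a': 12, 'y': 47}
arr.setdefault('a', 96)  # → 12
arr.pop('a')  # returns 12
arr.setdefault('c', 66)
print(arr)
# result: {'y': 47, 'c': 66}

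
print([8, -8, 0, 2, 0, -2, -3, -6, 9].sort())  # None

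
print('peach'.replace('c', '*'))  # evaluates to pea*h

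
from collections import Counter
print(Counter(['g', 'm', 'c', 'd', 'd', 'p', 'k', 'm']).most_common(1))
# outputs [('m', 2)]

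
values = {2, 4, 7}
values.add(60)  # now {2, 4, 7, 60}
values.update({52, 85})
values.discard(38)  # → {2, 4, 7, 52, 60, 85}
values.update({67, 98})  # {2, 4, 7, 52, 60, 67, 85, 98}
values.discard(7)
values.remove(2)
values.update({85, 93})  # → {4, 52, 60, 67, 85, 93, 98}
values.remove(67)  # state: {4, 52, 60, 85, 93, 98}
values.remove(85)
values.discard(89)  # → {4, 52, 60, 93, 98}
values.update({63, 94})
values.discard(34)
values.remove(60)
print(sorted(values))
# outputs [4, 52, 63, 93, 94, 98]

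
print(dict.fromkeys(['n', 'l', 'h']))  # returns {'n': None, 'l': None, 'h': None}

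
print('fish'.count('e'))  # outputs 0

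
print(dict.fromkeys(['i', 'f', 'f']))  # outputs {'i': None, 'f': None}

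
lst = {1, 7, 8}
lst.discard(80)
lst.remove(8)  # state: {1, 7}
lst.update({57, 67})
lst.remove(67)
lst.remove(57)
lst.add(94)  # {1, 7, 94}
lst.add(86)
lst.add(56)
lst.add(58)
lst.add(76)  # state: {1, 7, 56, 58, 76, 86, 94}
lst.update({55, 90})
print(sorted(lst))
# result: [1, 7, 55, 56, 58, 76, 86, 90, 94]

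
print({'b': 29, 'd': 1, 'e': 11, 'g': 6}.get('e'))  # 11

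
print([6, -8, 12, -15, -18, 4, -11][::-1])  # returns [-11, 4, -18, -15, 12, -8, 6]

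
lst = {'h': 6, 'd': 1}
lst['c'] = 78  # {'h': 6, 'd': 1, 'c': 78}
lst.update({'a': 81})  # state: {'h': 6, 'd': 1, 'c': 78, 'a': 81}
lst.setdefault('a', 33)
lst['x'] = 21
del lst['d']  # {'h': 6, 'c': 78, 'a': 81, 'x': 21}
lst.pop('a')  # 81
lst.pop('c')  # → 78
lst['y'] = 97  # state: {'h': 6, 'x': 21, 'y': 97}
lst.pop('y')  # 97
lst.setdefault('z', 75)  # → 75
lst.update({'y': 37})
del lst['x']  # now {'h': 6, 'z': 75, 'y': 37}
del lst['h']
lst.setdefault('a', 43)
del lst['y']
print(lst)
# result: {'z': 75, 'a': 43}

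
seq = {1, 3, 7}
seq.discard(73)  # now {1, 3, 7}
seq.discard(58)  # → {1, 3, 7}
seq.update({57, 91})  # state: {1, 3, 7, 57, 91}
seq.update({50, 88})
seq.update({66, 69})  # {1, 3, 7, 50, 57, 66, 69, 88, 91}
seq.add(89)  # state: {1, 3, 7, 50, 57, 66, 69, 88, 89, 91}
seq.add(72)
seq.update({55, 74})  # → {1, 3, 7, 50, 55, 57, 66, 69, 72, 74, 88, 89, 91}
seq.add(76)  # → {1, 3, 7, 50, 55, 57, 66, 69, 72, 74, 76, 88, 89, 91}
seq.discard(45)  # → {1, 3, 7, 50, 55, 57, 66, 69, 72, 74, 76, 88, 89, 91}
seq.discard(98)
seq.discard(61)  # {1, 3, 7, 50, 55, 57, 66, 69, 72, 74, 76, 88, 89, 91}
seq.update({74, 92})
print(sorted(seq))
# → [1, 3, 7, 50, 55, 57, 66, 69, 72, 74, 76, 88, 89, 91, 92]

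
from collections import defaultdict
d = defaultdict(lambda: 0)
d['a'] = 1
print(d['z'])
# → 0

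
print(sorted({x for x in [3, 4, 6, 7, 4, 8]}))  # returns [3, 4, 6, 7, 8]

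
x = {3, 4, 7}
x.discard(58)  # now {3, 4, 7}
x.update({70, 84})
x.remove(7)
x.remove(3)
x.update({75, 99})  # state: {4, 70, 75, 84, 99}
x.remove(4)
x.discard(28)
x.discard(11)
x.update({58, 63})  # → {58, 63, 70, 75, 84, 99}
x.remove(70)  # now {58, 63, 75, 84, 99}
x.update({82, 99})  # {58, 63, 75, 82, 84, 99}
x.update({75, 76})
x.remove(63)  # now {58, 75, 76, 82, 84, 99}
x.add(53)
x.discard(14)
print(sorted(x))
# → [53, 58, 75, 76, 82, 84, 99]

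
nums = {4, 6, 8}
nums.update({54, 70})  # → {4, 6, 8, 54, 70}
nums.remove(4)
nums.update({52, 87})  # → {6, 8, 52, 54, 70, 87}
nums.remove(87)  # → {6, 8, 52, 54, 70}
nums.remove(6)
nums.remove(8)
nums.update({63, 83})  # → {52, 54, 63, 70, 83}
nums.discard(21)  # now {52, 54, 63, 70, 83}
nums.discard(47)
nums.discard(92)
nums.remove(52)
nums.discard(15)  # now {54, 63, 70, 83}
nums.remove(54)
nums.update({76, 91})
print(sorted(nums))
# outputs [63, 70, 76, 83, 91]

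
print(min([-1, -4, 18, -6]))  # -6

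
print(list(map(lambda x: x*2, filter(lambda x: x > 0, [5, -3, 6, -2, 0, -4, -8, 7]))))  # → [10, 12, 14]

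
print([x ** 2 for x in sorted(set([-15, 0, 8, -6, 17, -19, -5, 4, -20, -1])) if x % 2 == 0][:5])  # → [400, 36, 0, 16, 64]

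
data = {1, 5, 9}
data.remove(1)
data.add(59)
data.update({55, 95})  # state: {5, 9, 55, 59, 95}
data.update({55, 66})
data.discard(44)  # {5, 9, 55, 59, 66, 95}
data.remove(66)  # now {5, 9, 55, 59, 95}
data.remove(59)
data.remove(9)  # {5, 55, 95}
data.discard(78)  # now {5, 55, 95}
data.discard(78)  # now {5, 55, 95}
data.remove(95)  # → {5, 55}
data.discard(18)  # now {5, 55}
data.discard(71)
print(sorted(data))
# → [5, 55]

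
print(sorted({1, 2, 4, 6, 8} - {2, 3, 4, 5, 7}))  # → [1, 6, 8]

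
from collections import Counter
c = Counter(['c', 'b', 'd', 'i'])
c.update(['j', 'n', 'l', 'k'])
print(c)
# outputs Counter({'c': 1, 'b': 1, 'd': 1, 'i': 1, 'j': 1, 'n': 1, 'l': 1, 'k': 1})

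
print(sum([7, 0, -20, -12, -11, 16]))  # -20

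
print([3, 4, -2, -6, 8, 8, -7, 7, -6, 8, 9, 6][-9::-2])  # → [-6, 4]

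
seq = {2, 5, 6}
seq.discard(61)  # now {2, 5, 6}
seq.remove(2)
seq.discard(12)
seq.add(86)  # {5, 6, 86}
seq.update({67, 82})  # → {5, 6, 67, 82, 86}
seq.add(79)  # {5, 6, 67, 79, 82, 86}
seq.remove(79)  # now {5, 6, 67, 82, 86}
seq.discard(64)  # {5, 6, 67, 82, 86}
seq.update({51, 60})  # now {5, 6, 51, 60, 67, 82, 86}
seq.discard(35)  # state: {5, 6, 51, 60, 67, 82, 86}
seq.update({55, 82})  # {5, 6, 51, 55, 60, 67, 82, 86}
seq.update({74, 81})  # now {5, 6, 51, 55, 60, 67, 74, 81, 82, 86}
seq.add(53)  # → {5, 6, 51, 53, 55, 60, 67, 74, 81, 82, 86}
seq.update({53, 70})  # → {5, 6, 51, 53, 55, 60, 67, 70, 74, 81, 82, 86}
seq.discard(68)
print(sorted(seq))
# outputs [5, 6, 51, 53, 55, 60, 67, 70, 74, 81, 82, 86]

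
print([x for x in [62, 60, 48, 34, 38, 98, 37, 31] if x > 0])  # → [62, 60, 48, 34, 38, 98, 37, 31]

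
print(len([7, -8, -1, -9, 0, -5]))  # 6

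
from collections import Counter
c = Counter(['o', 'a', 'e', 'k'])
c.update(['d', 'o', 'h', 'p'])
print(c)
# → Counter({'o': 2, 'a': 1, 'e': 1, 'k': 1, 'd': 1, 'h': 1, 'p': 1})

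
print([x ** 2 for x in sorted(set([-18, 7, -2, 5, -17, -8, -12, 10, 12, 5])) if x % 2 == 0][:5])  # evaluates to [324, 144, 64, 4, 100]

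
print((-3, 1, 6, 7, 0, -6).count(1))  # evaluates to 1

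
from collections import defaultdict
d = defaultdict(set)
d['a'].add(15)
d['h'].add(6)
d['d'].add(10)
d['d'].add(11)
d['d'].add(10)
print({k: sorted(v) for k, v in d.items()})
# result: {'a': [15], 'h': [6], 'd': [10, 11]}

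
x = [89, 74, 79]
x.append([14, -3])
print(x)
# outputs [89, 74, 79, [14, -3]]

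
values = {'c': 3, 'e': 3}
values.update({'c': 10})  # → {'c': 10, 'e': 3}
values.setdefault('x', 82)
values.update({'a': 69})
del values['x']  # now {'c': 10, 'e': 3, 'a': 69}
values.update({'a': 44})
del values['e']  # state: {'c': 10, 'a': 44}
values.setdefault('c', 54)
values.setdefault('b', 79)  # 79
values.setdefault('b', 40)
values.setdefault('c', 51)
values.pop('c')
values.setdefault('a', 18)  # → 44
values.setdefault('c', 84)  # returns 84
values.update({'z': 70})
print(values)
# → {'a': 44, 'b': 79, 'c': 84, 'z': 70}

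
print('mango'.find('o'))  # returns 4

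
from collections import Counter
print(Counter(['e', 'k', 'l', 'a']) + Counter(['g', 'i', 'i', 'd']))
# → Counter({'i': 2, 'e': 1, 'k': 1, 'l': 1, 'a': 1, 'g': 1, 'd': 1})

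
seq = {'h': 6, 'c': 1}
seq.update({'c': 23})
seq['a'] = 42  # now {'h': 6, 'c': 23, 'a': 42}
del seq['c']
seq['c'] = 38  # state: {'h': 6, 'a': 42, 'c': 38}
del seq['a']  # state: {'h': 6, 'c': 38}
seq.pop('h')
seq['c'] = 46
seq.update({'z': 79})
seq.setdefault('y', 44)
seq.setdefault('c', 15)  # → 46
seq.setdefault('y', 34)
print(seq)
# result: {'c': 46, 'z': 79, 'y': 44}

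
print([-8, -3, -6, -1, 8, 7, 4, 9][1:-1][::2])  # [-3, -1, 7]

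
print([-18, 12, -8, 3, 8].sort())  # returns None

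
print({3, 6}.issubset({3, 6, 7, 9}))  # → True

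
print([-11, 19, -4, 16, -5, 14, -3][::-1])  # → [-3, 14, -5, 16, -4, 19, -11]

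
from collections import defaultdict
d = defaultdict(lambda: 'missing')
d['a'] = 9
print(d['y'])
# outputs missing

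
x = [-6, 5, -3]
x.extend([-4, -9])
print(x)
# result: [-6, 5, -3, -4, -9]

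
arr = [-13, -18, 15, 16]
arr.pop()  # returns 16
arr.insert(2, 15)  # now [-13, -18, 15, 15]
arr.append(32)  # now [-13, -18, 15, 15, 32]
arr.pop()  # 32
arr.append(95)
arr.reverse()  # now [95, 15, 15, -18, -13]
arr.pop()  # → -13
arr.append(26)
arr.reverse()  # [26, -18, 15, 15, 95]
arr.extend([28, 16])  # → [26, -18, 15, 15, 95, 28, 16]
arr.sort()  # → [-18, 15, 15, 16, 26, 28, 95]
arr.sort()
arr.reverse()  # [95, 28, 26, 16, 15, 15, -18]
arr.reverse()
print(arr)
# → [-18, 15, 15, 16, 26, 28, 95]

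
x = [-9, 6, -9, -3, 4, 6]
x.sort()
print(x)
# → [-9, -9, -3, 4, 6, 6]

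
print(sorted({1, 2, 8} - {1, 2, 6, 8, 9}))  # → []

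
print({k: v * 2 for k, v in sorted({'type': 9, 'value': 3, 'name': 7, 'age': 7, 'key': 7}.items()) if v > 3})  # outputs {'age': 14, 'key': 14, 'name': 14, 'type': 18}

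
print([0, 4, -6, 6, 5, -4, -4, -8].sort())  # None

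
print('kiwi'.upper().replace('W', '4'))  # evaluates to KI4I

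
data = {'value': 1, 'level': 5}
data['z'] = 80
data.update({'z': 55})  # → {'value': 1, 'level': 5, 'z': 55}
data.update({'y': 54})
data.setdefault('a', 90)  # 90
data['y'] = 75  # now {'value': 1, 'level': 5, 'z': 55, 'y': 75, 'a': 90}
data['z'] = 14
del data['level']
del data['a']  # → {'value': 1, 'z': 14, 'y': 75}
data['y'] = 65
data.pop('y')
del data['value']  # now {'z': 14}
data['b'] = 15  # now {'z': 14, 'b': 15}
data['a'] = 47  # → {'z': 14, 'b': 15, 'a': 47}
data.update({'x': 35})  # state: {'z': 14, 'b': 15, 'a': 47, 'x': 35}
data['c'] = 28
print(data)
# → {'z': 14, 'b': 15, 'a': 47, 'x': 35, 'c': 28}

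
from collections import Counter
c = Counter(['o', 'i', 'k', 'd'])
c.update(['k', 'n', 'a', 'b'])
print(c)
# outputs Counter({'k': 2, 'o': 1, 'i': 1, 'd': 1, 'n': 1, 'a': 1, 'b': 1})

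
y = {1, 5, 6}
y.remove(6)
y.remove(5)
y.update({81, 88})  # {1, 81, 88}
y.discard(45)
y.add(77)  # {1, 77, 81, 88}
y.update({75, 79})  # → {1, 75, 77, 79, 81, 88}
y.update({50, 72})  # {1, 50, 72, 75, 77, 79, 81, 88}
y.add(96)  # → {1, 50, 72, 75, 77, 79, 81, 88, 96}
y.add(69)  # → {1, 50, 69, 72, 75, 77, 79, 81, 88, 96}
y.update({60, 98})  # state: {1, 50, 60, 69, 72, 75, 77, 79, 81, 88, 96, 98}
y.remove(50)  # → {1, 60, 69, 72, 75, 77, 79, 81, 88, 96, 98}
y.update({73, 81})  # {1, 60, 69, 72, 73, 75, 77, 79, 81, 88, 96, 98}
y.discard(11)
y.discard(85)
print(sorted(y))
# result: [1, 60, 69, 72, 73, 75, 77, 79, 81, 88, 96, 98]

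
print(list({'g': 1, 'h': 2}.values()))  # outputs [1, 2]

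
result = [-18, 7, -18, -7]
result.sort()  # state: [-18, -18, -7, 7]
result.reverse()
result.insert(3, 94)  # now [7, -7, -18, 94, -18]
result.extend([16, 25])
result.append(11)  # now [7, -7, -18, 94, -18, 16, 25, 11]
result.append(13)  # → [7, -7, -18, 94, -18, 16, 25, 11, 13]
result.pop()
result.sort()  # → [-18, -18, -7, 7, 11, 16, 25, 94]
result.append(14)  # [-18, -18, -7, 7, 11, 16, 25, 94, 14]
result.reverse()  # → [14, 94, 25, 16, 11, 7, -7, -18, -18]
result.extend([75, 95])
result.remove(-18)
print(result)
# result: [14, 94, 25, 16, 11, 7, -7, -18, 75, 95]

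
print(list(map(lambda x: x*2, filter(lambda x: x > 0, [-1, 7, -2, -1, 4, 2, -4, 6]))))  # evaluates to [14, 8, 4, 12]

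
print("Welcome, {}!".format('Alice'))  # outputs Welcome, Alice!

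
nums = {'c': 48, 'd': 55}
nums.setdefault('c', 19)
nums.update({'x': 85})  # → {'c': 48, 'd': 55, 'x': 85}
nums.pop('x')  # 85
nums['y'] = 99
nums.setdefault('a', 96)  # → 96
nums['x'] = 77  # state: {'c': 48, 'd': 55, 'y': 99, 'a': 96, 'x': 77}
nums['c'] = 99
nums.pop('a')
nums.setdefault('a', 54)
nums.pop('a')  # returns 54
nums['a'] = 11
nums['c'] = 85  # {'c': 85, 'd': 55, 'y': 99, 'x': 77, 'a': 11}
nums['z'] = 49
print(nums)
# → {'c': 85, 'd': 55, 'y': 99, 'x': 77, 'a': 11, 'z': 49}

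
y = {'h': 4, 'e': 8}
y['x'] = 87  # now {'h': 4, 'e': 8, 'x': 87}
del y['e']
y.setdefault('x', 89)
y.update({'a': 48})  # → {'h': 4, 'x': 87, 'a': 48}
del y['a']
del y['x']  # {'h': 4}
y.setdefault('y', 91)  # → 91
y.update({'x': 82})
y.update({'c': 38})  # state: {'h': 4, 'y': 91, 'x': 82, 'c': 38}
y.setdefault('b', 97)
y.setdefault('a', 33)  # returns 33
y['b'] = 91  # {'h': 4, 'y': 91, 'x': 82, 'c': 38, 'b': 91, 'a': 33}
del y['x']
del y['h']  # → {'y': 91, 'c': 38, 'b': 91, 'a': 33}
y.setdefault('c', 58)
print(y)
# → {'y': 91, 'c': 38, 'b': 91, 'a': 33}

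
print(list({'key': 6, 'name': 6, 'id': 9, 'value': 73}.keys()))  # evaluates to ['key', 'name', 'id', 'value']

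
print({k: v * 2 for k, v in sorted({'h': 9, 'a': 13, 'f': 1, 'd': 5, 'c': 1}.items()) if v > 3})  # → {'a': 26, 'd': 10, 'h': 18}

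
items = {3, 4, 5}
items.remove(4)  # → {3, 5}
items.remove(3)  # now {5}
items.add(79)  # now {5, 79}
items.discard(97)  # {5, 79}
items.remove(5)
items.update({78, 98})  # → {78, 79, 98}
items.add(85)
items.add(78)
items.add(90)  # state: {78, 79, 85, 90, 98}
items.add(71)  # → {71, 78, 79, 85, 90, 98}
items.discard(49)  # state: {71, 78, 79, 85, 90, 98}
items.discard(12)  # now {71, 78, 79, 85, 90, 98}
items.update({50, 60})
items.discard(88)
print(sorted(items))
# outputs [50, 60, 71, 78, 79, 85, 90, 98]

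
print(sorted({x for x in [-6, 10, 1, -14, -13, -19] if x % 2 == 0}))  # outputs [-14, -6, 10]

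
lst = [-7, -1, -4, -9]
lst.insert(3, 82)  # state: [-7, -1, -4, 82, -9]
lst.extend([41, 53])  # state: [-7, -1, -4, 82, -9, 41, 53]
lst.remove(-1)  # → [-7, -4, 82, -9, 41, 53]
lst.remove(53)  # [-7, -4, 82, -9, 41]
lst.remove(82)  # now [-7, -4, -9, 41]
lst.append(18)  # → [-7, -4, -9, 41, 18]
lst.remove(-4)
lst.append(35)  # [-7, -9, 41, 18, 35]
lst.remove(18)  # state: [-7, -9, 41, 35]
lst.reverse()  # [35, 41, -9, -7]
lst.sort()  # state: [-9, -7, 35, 41]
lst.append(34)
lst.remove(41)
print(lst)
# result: [-9, -7, 35, 34]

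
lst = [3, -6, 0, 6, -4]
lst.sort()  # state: [-6, -4, 0, 3, 6]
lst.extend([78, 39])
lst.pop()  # 39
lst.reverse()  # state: [78, 6, 3, 0, -4, -6]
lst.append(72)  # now [78, 6, 3, 0, -4, -6, 72]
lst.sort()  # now [-6, -4, 0, 3, 6, 72, 78]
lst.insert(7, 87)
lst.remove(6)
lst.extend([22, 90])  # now [-6, -4, 0, 3, 72, 78, 87, 22, 90]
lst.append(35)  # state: [-6, -4, 0, 3, 72, 78, 87, 22, 90, 35]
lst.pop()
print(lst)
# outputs [-6, -4, 0, 3, 72, 78, 87, 22, 90]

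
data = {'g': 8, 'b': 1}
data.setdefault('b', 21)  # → 1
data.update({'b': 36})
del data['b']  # {'g': 8}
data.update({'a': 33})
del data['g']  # {'a': 33}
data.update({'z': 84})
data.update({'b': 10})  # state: {'a': 33, 'z': 84, 'b': 10}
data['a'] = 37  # {'a': 37, 'z': 84, 'b': 10}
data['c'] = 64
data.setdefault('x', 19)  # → 19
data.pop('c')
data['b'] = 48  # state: {'a': 37, 'z': 84, 'b': 48, 'x': 19}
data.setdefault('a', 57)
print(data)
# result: {'a': 37, 'z': 84, 'b': 48, 'x': 19}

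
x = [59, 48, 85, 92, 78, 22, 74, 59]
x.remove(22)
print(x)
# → [59, 48, 85, 92, 78, 74, 59]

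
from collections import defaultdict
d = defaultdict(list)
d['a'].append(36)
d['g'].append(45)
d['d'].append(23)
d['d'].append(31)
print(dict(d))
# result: {'a': [36], 'g': [45], 'd': [23, 31]}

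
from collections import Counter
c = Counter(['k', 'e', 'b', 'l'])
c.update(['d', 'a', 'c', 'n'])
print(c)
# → Counter({'k': 1, 'e': 1, 'b': 1, 'l': 1, 'd': 1, 'a': 1, 'c': 1, 'n': 1})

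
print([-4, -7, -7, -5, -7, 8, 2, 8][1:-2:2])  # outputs [-7, -5, 8]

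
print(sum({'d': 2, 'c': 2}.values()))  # 4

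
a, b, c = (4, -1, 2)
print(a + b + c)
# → 5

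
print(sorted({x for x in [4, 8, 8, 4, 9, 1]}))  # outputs [1, 4, 8, 9]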